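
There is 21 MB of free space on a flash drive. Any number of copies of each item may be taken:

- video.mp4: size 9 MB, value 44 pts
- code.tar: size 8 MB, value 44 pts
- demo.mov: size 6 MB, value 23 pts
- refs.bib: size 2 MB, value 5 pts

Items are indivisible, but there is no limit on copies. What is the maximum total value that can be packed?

Best value-per-unit is code.tar at 44/8; filling with it alone gives 2×44 = 88.
Optimal mix: 1×video.mp4 + 1×code.tar + 2×refs.bib → size 21, value 98.

98 pts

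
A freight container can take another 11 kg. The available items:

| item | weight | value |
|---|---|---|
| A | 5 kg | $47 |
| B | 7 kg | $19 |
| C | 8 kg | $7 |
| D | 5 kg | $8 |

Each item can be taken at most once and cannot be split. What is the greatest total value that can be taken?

$55

This is a 0/1 knapsack; check combinations near the capacity.
- A+D: weight 5+5=10, value 47+8=55
- A: weight 5, value 47
- B: weight 7, value 19
- D: weight 5, value 8
- C: weight 8, value 7
Best: $55.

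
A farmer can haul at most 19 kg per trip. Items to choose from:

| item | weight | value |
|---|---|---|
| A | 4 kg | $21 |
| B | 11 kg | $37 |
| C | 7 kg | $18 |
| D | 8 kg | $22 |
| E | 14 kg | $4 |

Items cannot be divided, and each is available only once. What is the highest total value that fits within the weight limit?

Check high-value combinations within 19 kg:
- A+C+D: weight 4+7+8=19, value 21+18+22=61
- B+D: weight 11+8=19, value 37+22=59
- A+B: weight 4+11=15, value 21+37=58
- B+C: weight 11+7=18, value 37+18=55
Best: $61.

$61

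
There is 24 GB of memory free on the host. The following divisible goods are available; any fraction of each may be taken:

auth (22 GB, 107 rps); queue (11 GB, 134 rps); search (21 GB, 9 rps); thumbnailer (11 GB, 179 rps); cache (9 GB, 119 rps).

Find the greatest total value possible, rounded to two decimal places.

346.73

Take in order of value per unit:
- thumbnailer (179/11 per unit): all 11 → value 179, running total 179.00
- cache (119/9 per unit): all 9 → value 119, running total 298.00
- queue (134/11 per unit): 4 of 11 → value 4×134/11 = 48.7273, running total 346.73
Total 346.73.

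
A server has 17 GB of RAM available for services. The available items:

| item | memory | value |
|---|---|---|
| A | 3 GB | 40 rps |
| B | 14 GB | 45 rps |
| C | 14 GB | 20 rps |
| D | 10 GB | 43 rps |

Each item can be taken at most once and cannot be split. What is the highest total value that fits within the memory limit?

85 rps

This is a 0/1 knapsack; check combinations near the capacity.
- A+B: memory 3+14=17, value 40+45=85
- A+D: memory 3+10=13, value 40+43=83
- A+C: memory 3+14=17, value 40+20=60
- B: memory 14, value 45
- D: memory 10, value 43
Best: 85 rps.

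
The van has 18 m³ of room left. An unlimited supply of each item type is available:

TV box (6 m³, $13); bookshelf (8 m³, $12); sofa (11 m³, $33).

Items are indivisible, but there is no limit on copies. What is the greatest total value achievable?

Best value-per-unit is sofa at 33/11; filling with it alone gives 1×33 = 33.
Optimal mix: 1×TV box + 1×sofa → volume 17, value 46.

$46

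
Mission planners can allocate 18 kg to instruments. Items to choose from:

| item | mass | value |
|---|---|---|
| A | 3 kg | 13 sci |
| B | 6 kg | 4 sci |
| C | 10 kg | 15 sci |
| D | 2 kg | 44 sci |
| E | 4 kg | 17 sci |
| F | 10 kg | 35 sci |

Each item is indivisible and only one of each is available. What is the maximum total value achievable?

Check high-value combinations within 18 kg:
- D+E+F: mass 2+4+10=16, value 44+17+35=96
- A+D+F: mass 3+2+10=15, value 13+44+35=92
- B+D+F: mass 6+2+10=18, value 4+44+35=83
Best: 96 sci.

96 sci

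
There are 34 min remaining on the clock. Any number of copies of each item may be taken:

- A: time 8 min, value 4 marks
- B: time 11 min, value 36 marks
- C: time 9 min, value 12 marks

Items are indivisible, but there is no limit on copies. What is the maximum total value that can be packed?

108 marks

Best value-per-unit is B at 36/11, and filling with it alone uses time 3×11=33. No mix of the others beats 3×36 = 108.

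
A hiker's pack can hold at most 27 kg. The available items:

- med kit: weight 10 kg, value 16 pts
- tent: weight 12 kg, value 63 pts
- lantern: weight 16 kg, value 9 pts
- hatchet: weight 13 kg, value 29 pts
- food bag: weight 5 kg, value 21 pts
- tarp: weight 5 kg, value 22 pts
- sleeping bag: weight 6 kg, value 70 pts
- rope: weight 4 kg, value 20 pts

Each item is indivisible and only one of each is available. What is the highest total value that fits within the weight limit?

175 pts

Check high-value combinations within 27 kg:
- tent+tarp+sleeping bag+rope: weight 12+5+6+4=27, value 63+22+70+20=175
- tent+food bag+sleeping bag+rope: weight 12+5+6+4=27, value 63+21+70+20=174
- tent+tarp+sleeping bag: weight 12+5+6=23, value 63+22+70=155
Best: 175 pts.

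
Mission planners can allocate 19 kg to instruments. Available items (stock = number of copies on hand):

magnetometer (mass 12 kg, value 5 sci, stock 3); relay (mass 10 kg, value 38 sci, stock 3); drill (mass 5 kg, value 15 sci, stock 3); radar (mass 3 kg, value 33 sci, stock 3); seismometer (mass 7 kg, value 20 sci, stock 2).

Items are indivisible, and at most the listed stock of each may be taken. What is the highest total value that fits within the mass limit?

137 sci

Top feasible selections:
- 1×relay + 3×radar: mass 19, value 137
- 2×drill + 3×radar: mass 19, value 129
Best: 137 sci.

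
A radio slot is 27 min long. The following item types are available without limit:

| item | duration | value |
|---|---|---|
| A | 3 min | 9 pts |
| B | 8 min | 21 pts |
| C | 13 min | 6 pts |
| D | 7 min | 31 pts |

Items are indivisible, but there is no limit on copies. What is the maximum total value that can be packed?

Best value-per-unit is D at 31/7; filling with it alone gives 3×31 = 93.
Optimal mix: 2×A + 3×D → duration 27, value 111.

111 pts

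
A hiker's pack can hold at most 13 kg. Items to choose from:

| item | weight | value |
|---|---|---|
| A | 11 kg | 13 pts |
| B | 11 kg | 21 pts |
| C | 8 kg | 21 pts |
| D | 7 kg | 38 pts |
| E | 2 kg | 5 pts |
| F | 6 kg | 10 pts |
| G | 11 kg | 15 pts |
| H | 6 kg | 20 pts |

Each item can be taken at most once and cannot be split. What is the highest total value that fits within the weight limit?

58 pts

Check high-value combinations within 13 kg:
- D+H: weight 7+6=13, value 38+20=58
- D+F: weight 7+6=13, value 38+10=48
- D+E: weight 7+2=9, value 38+5=43
- D: weight 7, value 38
Best: 58 pts.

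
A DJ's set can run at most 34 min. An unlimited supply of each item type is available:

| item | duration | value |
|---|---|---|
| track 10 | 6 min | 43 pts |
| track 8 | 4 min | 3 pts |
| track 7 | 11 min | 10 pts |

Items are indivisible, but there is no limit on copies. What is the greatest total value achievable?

Best value-per-unit is track 10 at 43/6; filling with it alone gives 5×43 = 215.
Optimal mix: 5×track 10 + 1×track 8 → duration 34, value 218.

218 pts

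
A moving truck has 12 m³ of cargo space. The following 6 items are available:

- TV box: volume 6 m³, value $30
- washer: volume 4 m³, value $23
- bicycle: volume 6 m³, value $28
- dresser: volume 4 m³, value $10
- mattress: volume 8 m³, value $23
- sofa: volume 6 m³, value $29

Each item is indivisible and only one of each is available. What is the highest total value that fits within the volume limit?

Check high-value combinations within 12 m³:
- TV box+sofa: volume 6+6=12, value 30+29=59
- TV box+bicycle: volume 6+6=12, value 30+28=58
- bicycle+sofa: volume 6+6=12, value 28+29=57
- TV box+washer: volume 6+4=10, value 30+23=53
- washer+sofa: volume 4+6=10, value 23+29=52
Best: $59.

$59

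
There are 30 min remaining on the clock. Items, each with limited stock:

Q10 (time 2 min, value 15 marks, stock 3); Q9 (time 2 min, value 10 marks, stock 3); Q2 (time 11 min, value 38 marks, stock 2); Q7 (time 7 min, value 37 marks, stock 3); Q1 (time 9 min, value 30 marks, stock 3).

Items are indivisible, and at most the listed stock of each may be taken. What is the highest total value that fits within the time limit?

166 marks

Top feasible selections:
- 3×Q10 + 1×Q9 + 3×Q7: time 29, value 166
- 2×Q10 + 2×Q9 + 3×Q7: time 29, value 161
Best: 166 marks.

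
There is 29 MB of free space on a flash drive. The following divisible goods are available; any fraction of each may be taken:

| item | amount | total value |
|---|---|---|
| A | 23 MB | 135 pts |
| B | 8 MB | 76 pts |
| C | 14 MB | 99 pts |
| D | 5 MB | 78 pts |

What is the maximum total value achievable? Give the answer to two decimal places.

Take in order of value per unit:
- D (78/5 per unit): all 5 → value 78, running total 78.00
- B (76/8 per unit): all 8 → value 76, running total 154.00
- C (99/14 per unit): all 14 → value 99, running total 253.00
- A (135/23 per unit): 2 of 23 → value 2×135/23 = 11.7391, running total 264.74
Total 264.74.

264.74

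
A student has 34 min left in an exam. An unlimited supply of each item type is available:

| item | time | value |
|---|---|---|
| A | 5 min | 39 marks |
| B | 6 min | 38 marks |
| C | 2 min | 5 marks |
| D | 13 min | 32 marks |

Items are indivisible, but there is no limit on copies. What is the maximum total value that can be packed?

244 marks

Best value-per-unit is A at 39/5; filling with it alone gives 6×39 = 234.
Optimal mix: 6×A + 2×C → time 34, value 244.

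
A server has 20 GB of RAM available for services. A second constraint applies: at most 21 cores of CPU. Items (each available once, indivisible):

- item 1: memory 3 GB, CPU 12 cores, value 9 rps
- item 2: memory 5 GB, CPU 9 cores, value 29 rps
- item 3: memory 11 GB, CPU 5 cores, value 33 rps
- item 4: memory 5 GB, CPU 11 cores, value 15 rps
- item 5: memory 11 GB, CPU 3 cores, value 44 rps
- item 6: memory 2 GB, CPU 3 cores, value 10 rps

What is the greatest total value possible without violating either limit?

83 rps

Feasible sets respecting both limits:
- item 2+item 5+item 6: memory 18, CPU 15, value 83
- item 2+item 5: memory 16, CPU 12, value 73
- item 2+item 3+item 6: memory 18, CPU 17, value 72
Best: 83 rps.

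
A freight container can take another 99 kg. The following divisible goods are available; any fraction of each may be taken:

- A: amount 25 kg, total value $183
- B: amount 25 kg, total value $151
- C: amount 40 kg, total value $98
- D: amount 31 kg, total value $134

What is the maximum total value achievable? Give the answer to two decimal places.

Take in order of value per unit:
- A (183/25 per unit): all 25 → value 183, running total 183.00
- B (151/25 per unit): all 25 → value 151, running total 334.00
- D (134/31 per unit): all 31 → value 134, running total 468.00
- C (98/40 per unit): 18 of 40 → value 18×98/40 = 44.1000, running total 512.10
Total 512.10.

512.10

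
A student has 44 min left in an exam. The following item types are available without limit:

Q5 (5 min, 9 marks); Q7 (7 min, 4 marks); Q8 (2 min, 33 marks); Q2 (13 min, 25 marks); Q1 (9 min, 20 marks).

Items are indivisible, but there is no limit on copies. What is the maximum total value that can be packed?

Best value-per-unit is Q8 at 33/2, and filling with it alone uses time 22×2=44. No mix of the others beats 22×33 = 726.

726 marks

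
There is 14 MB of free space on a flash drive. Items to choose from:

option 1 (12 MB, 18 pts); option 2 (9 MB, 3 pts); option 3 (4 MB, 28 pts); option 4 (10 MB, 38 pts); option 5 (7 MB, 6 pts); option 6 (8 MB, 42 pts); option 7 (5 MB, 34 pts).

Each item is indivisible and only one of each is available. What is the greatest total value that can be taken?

76 pts

This is a 0/1 knapsack; check combinations near the capacity.
- option 6+option 7: size 8+5=13, value 42+34=76
- option 3+option 6: size 4+8=12, value 28+42=70
- option 3+option 4: size 4+10=14, value 28+38=66
- option 3+option 7: size 4+5=9, value 28+34=62
- option 6: size 8, value 42
Best: 76 pts.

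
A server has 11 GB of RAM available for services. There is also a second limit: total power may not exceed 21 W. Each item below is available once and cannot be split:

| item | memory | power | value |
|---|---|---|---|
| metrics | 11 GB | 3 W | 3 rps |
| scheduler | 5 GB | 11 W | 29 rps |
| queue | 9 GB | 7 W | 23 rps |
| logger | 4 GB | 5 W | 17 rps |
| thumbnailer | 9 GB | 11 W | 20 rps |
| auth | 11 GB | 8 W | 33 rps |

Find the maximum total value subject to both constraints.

46 rps

Feasible sets respecting both limits:
- scheduler+logger: memory 9, power 16, value 46
- auth: memory 11, power 8, value 33
- scheduler: memory 5, power 11, value 29
- queue: memory 9, power 7, value 23
Best: 46 rps.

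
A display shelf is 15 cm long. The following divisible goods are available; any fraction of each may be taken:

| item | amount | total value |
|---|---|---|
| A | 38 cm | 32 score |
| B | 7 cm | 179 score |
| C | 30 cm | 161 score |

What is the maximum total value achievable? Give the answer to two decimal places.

221.93

Take in order of value per unit:
- B (179/7 per unit): all 7 → value 179, running total 179.00
- C (161/30 per unit): 8 of 30 → value 8×161/30 = 42.9333, running total 221.93
Total 221.93.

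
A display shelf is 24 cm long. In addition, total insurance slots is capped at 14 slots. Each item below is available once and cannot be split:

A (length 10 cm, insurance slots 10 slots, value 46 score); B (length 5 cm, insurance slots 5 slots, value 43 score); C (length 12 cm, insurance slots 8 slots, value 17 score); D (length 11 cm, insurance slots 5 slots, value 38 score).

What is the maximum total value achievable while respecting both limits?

Feasible sets respecting both limits:
- B+D: length 16, insurance slots 10, value 81
- B+C: length 17, insurance slots 13, value 60
- C+D: length 23, insurance slots 13, value 55
Best: 81 score.

81 score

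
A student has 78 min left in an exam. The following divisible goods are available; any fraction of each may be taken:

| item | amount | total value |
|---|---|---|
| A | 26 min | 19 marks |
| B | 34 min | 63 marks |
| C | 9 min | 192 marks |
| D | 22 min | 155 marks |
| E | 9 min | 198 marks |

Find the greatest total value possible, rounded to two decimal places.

Take in order of value per unit:
- E (198/9 per unit): all 9 → value 198, running total 198.00
- C (192/9 per unit): all 9 → value 192, running total 390.00
- D (155/22 per unit): all 22 → value 155, running total 545.00
- B (63/34 per unit): all 34 → value 63, running total 608.00
- A (19/26 per unit): 4 of 26 → value 4×19/26 = 2.9231, running total 610.92
Total 610.92.

610.92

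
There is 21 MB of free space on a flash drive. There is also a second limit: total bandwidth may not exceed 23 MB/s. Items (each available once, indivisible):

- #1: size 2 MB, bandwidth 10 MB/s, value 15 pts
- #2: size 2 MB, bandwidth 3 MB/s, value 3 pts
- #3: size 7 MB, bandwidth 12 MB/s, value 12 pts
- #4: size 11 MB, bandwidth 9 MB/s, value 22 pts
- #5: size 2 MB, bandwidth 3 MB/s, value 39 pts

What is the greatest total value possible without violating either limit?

Feasible sets respecting both limits:
- #1+#4+#5: size 15, bandwidth 22, value 76
- #2+#4+#5: size 15, bandwidth 15, value 64
- #4+#5: size 13, bandwidth 12, value 61
Best: 76 pts.

76 pts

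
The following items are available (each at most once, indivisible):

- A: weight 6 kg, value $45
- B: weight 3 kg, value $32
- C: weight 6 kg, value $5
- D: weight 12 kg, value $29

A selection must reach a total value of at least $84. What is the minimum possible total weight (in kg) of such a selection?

21

Subsets with value ≥ 84, sorted by total weight:
- A+B+D: weight 21, value 106
- A+B+C+D: weight 27, value 111
Minimum weight: 21 kg.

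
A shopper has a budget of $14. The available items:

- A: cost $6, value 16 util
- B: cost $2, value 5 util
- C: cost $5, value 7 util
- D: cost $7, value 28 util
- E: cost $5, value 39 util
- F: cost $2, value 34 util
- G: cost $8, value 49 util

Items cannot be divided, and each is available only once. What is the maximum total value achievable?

Check high-value combinations within $14:
- D+E+F: cost 7+5+2=14, value 28+39+34=101
- A+E+F: cost 6+5+2=13, value 16+39+34=89
- B+F+G: cost 2+2+8=12, value 5+34+49=88
Best: 101 util.

101 util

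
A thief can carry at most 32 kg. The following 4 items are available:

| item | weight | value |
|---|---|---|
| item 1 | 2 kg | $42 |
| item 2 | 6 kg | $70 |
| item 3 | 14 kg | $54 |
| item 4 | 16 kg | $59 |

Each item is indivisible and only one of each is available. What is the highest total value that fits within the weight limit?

Check high-value combinations within 32 kg:
- item 1+item 2+item 4: weight 2+6+16=24, value 42+70+59=171
- item 1+item 2+item 3: weight 2+6+14=22, value 42+70+54=166
- item 1+item 3+item 4: weight 2+14+16=32, value 42+54+59=155
- item 2+item 4: weight 6+16=22, value 70+59=129
Best: $171.

$171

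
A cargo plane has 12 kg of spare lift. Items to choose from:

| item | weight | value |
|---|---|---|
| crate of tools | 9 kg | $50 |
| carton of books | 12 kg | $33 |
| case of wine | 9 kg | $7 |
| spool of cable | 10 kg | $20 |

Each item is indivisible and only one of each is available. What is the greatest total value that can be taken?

$50

Check high-value combinations within 12 kg:
- crate of tools: weight 9, value 50
- carton of books: weight 12, value 33
- spool of cable: weight 10, value 20
- case of wine: weight 9, value 7
Best: $50.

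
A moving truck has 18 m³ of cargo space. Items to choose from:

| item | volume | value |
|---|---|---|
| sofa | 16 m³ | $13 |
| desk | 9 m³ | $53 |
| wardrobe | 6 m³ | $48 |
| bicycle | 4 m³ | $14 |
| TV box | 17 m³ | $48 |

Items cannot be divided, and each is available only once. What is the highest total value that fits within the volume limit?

Check high-value combinations within 18 m³:
- desk+wardrobe: volume 9+6=15, value 53+48=101
- desk+bicycle: volume 9+4=13, value 53+14=67
- wardrobe+bicycle: volume 6+4=10, value 48+14=62
Best: $101.

$101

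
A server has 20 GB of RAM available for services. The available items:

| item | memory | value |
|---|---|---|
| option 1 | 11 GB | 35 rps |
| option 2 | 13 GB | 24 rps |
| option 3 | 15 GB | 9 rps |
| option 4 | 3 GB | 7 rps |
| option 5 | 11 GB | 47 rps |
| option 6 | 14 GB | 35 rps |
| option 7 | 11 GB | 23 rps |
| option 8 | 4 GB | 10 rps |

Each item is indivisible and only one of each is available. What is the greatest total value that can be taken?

This is a 0/1 knapsack; check combinations near the capacity.
- option 4+option 5+option 8: memory 3+11+4=18, value 7+47+10=64
- option 5+option 8: memory 11+4=15, value 47+10=57
- option 4+option 5: memory 3+11=14, value 7+47=54
- option 1+option 4+option 8: memory 11+3+4=18, value 35+7+10=52
Best: 64 rps.

64 rps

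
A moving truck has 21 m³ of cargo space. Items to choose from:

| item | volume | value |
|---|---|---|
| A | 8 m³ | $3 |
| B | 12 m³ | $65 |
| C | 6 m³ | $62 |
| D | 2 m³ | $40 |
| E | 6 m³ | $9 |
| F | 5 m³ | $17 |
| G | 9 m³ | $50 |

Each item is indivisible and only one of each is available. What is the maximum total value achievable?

Check high-value combinations within 21 m³:
- B+C+D: volume 12+6+2=20, value 65+62+40=167
- C+D+G: volume 6+2+9=17, value 62+40+50=152
- C+F+G: volume 6+5+9=20, value 62+17+50=129
- C+D+E+F: volume 6+2+6+5=19, value 62+40+9+17=128
- B+C: volume 12+6=18, value 65+62=127
Best: $167.

$167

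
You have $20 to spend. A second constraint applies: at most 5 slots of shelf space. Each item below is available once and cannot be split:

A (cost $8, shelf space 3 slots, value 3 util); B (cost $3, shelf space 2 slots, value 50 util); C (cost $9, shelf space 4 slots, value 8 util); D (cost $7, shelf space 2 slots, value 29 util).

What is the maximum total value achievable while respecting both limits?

79 util

Feasible sets respecting both limits:
- B+D: cost 10, shelf space 4, value 79
- A+B: cost 11, shelf space 5, value 53
- B: cost 3, shelf space 2, value 50
Best: 79 util.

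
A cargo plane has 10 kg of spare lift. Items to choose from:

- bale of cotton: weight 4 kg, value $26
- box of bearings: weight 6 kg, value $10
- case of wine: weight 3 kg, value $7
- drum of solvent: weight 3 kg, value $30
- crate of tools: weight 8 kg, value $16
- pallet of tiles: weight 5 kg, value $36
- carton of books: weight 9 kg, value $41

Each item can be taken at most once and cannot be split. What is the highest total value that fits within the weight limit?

$66

Check high-value combinations within 10 kg:
- drum of solvent+pallet of tiles: weight 3+5=8, value 30+36=66
- bale of cotton+case of wine+drum of solvent: weight 4+3+3=10, value 26+7+30=63
- bale of cotton+pallet of tiles: weight 4+5=9, value 26+36=62
- bale of cotton+drum of solvent: weight 4+3=7, value 26+30=56
Best: $66.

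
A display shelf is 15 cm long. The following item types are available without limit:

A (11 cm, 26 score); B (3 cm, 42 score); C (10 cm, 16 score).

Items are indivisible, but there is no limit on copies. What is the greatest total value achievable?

Best value-per-unit is B at 42/3, and filling with it alone uses length 5×3=15. No mix of the others beats 5×42 = 210.

210 score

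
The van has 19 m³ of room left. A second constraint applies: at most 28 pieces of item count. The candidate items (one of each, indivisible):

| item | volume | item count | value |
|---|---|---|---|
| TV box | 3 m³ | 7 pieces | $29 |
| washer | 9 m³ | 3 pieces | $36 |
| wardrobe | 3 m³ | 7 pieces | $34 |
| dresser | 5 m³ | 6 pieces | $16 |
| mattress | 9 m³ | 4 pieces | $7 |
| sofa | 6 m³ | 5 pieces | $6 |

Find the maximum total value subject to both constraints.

Feasible sets respecting both limits:
- TV box+washer+wardrobe: volume 15, item count 17, value 99
- washer+wardrobe+dresser: volume 17, item count 16, value 86
- TV box+wardrobe+dresser+sofa: volume 17, item count 25, value 85
- TV box+washer+dresser: volume 17, item count 16, value 81
Best: $99.

$99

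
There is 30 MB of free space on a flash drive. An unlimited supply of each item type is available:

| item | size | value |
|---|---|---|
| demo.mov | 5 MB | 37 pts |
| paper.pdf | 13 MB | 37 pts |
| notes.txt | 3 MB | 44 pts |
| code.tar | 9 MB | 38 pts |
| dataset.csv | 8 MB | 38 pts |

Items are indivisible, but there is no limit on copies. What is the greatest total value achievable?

Best value-per-unit is notes.txt at 44/3, and filling with it alone uses size 10×3=30. No mix of the others beats 10×44 = 440.

440 pts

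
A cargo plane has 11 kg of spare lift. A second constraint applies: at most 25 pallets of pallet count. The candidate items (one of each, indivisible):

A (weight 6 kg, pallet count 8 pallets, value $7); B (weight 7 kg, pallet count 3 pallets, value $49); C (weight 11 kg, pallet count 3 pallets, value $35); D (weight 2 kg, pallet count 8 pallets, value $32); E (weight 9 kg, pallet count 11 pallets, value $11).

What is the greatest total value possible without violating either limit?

Feasible sets respecting both limits:
- B+D: weight 9, pallet count 11, value 81
- B: weight 7, pallet count 3, value 49
- D+E: weight 11, pallet count 19, value 43
Best: $81.

$81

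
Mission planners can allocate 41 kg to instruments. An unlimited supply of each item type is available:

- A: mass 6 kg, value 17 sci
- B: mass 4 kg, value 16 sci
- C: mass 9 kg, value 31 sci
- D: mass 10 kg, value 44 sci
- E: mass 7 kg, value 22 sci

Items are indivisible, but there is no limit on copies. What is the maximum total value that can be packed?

176 sci

Best value-per-unit is D at 44/10, and filling with it alone uses mass 4×10=40. No mix of the others beats 4×44 = 176.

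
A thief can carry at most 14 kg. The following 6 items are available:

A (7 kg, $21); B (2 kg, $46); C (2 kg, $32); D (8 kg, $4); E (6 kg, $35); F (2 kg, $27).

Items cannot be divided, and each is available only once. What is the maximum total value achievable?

This is a 0/1 knapsack; check combinations near the capacity.
- B+C+E+F: weight 2+2+6+2=12, value 46+32+35+27=140
- A+B+C+F: weight 7+2+2+2=13, value 21+46+32+27=126
- B+C+E: weight 2+2+6=10, value 46+32+35=113
- B+C+D+F: weight 2+2+8+2=14, value 46+32+4+27=109
- B+E+F: weight 2+6+2=10, value 46+35+27=108
Best: $140.

$140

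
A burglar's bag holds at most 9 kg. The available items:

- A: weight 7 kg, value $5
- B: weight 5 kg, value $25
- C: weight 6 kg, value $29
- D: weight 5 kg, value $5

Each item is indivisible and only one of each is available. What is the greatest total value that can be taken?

$29

Check high-value combinations within 9 kg:
- C: weight 6, value 29
- B: weight 5, value 25
- D: weight 5, value 5
- A: weight 7, value 5
Best: $29.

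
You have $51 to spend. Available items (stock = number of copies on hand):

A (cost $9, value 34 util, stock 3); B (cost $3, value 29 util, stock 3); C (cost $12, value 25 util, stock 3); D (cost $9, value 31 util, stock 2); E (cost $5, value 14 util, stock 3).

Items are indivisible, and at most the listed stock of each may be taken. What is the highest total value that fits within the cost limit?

Top feasible selections:
- 3×A + 3×B + 1×D + 1×E: cost 50, value 234
- 2×A + 3×B + 2×D + 1×E: cost 50, value 231
- 3×A + 3×B + 3×E: cost 51, value 231
- 2×A + 3×B + 1×D + 3×E: cost 51, value 228
Best: 234 util.

234 util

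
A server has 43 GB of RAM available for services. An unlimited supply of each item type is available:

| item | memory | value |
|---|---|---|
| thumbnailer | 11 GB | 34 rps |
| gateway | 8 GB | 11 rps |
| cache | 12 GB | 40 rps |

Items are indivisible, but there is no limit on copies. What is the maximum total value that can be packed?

Best value-per-unit is cache at 40/12; filling with it alone gives 3×40 = 120.
Optimal mix: 1×thumbnailer + 1×gateway + 2×cache → memory 43, value 125.

125 rps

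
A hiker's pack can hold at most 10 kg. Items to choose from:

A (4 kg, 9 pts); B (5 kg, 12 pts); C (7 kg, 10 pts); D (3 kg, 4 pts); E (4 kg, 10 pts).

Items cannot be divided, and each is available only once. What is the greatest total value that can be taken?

This is a 0/1 knapsack; check combinations near the capacity.
- B+E: weight 5+4=9, value 12+10=22
- A+B: weight 4+5=9, value 9+12=21
- A+E: weight 4+4=8, value 9+10=19
Best: 22 pts.

22 pts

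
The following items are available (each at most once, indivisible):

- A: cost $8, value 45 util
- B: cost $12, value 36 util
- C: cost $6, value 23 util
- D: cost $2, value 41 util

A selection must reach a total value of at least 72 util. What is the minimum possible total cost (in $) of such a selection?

Subsets with value ≥ 72, sorted by total cost:
- A+D: cost 10, value 86
- B+D: cost 14, value 77
- A+C+D: cost 16, value 109
Minimum cost: 10 $.

10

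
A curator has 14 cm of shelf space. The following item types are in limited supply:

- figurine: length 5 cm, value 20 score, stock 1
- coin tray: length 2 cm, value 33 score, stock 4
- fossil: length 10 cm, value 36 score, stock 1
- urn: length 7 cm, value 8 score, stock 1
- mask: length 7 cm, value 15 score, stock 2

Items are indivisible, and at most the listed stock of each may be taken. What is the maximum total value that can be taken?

Top feasible selections:
- 1×figurine + 4×coin tray: length 13, value 152
- 4×coin tray: length 8, value 132
Best: 152 score.

152 score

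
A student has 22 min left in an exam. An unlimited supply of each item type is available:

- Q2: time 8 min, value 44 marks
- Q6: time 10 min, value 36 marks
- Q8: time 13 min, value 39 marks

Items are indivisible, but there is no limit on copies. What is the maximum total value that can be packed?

88 marks

Best value-per-unit is Q2 at 44/8, and filling with it alone uses time 2×8=16. No mix of the others beats 2×44 = 88.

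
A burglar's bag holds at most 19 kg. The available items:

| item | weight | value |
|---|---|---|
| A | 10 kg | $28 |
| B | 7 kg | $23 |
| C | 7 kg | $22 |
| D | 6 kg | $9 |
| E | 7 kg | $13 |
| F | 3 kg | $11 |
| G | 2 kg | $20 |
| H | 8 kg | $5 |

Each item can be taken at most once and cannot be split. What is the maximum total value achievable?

$76

This is a 0/1 knapsack; check combinations near the capacity.
- B+C+F+G: weight 7+7+3+2=19, value 23+22+11+20=76
- A+B+G: weight 10+7+2=19, value 28+23+20=71
- A+C+G: weight 10+7+2=19, value 28+22+20=70
- B+E+F+G: weight 7+7+3+2=19, value 23+13+11+20=67
Best: $76.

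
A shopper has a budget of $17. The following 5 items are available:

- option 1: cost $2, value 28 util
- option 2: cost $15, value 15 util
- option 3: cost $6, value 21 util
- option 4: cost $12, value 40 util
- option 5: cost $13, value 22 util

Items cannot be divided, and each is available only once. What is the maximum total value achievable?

Check high-value combinations within $17:
- option 1+option 4: cost 2+12=14, value 28+40=68
- option 1+option 5: cost 2+13=15, value 28+22=50
- option 1+option 3: cost 2+6=8, value 28+21=49
- option 1+option 2: cost 2+15=17, value 28+15=43
Best: 68 util.

68 util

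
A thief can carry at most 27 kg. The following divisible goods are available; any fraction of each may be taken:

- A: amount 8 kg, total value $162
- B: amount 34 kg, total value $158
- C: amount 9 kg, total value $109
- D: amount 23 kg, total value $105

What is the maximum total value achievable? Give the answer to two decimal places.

Take in order of value per unit:
- A (162/8 per unit): all 8 → value 162, running total 162.00
- C (109/9 per unit): all 9 → value 109, running total 271.00
- B (158/34 per unit): 10 of 34 → value 10×158/34 = 46.4706, running total 317.47
Total 317.47.

317.47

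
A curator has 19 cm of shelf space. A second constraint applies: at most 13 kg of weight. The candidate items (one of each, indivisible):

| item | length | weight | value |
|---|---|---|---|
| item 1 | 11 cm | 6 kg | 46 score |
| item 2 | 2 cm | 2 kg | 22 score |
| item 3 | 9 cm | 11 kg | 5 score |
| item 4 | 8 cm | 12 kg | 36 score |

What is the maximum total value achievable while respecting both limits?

Feasible sets respecting both limits:
- item 1+item 2: length 13, weight 8, value 68
- item 1: length 11, weight 6, value 46
- item 4: length 8, weight 12, value 36
- item 2+item 3: length 11, weight 13, value 27
Best: 68 score.

68 score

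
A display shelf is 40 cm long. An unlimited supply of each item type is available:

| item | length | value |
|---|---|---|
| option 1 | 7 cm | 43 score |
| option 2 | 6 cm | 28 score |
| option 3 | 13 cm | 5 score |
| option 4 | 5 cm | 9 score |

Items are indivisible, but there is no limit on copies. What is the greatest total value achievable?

Best value-per-unit is option 1 at 43/7; filling with it alone gives 5×43 = 215.
Optimal mix: 4×option 1 + 2×option 2 → length 40, value 228.

228 score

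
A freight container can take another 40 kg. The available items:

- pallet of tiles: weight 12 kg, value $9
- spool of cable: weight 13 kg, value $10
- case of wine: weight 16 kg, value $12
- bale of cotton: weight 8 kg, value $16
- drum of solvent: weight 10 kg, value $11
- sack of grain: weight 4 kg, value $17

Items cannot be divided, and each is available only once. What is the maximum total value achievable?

This is a 0/1 knapsack; check combinations near the capacity.
- case of wine+bale of cotton+drum of solvent+sack of grain: weight 16+8+10+4=38, value 12+16+11+17=56
- spool of cable+bale of cotton+drum of solvent+sack of grain: weight 13+8+10+4=35, value 10+16+11+17=54
- pallet of tiles+case of wine+bale of cotton+sack of grain: weight 12+16+8+4=40, value 9+12+16+17=54
- pallet of tiles+bale of cotton+drum of solvent+sack of grain: weight 12+8+10+4=34, value 9+16+11+17=53
Best: $56.

$56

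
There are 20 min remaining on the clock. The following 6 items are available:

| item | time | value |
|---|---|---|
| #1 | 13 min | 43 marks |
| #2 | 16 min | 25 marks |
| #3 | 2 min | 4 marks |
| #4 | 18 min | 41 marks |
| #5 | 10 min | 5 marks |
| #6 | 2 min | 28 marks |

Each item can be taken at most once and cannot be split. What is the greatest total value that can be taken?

Check high-value combinations within 20 min:
- #1+#3+#6: time 13+2+2=17, value 43+4+28=75
- #1+#6: time 13+2=15, value 43+28=71
- #4+#6: time 18+2=20, value 41+28=69
Best: 75 marks.

75 marks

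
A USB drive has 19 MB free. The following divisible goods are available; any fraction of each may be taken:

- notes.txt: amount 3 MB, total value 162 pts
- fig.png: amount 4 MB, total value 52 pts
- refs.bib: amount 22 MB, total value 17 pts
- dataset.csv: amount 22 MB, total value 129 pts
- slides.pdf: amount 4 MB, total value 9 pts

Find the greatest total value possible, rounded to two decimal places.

Take in order of value per unit:
- notes.txt (162/3 per unit): all 3 → value 162, running total 162.00
- fig.png (52/4 per unit): all 4 → value 52, running total 214.00
- dataset.csv (129/22 per unit): 12 of 22 → value 12×129/22 = 70.3636, running total 284.36
Total 284.36.

284.36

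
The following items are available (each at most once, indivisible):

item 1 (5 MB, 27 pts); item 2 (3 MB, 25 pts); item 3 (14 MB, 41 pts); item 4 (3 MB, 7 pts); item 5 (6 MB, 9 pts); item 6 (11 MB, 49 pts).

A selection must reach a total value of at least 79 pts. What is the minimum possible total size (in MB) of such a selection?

Subsets with value ≥ 79, sorted by total size:
- item 2+item 4+item 6: size 17, value 81
- item 1+item 2+item 6: size 19, value 101
Minimum size: 17 MB.

17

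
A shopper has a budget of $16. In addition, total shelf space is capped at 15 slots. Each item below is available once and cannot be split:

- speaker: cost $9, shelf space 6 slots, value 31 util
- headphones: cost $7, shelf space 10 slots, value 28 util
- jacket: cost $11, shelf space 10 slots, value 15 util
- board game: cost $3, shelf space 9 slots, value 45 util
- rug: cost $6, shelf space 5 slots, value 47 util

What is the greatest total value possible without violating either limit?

Feasible sets respecting both limits:
- board game+rug: cost 9, shelf space 14, value 92
- speaker+rug: cost 15, shelf space 11, value 78
- speaker+board game: cost 12, shelf space 15, value 76
- headphones+rug: cost 13, shelf space 15, value 75
Best: 92 util.

92 util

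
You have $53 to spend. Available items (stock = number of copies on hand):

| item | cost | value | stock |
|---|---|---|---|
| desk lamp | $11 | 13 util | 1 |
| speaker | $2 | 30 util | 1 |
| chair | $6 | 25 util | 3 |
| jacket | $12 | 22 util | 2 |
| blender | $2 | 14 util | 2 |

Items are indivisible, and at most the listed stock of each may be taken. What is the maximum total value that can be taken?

Best selections within cost 53 and stock limits:
- 1×speaker + 3×chair + 2×jacket + 2×blender: cost 48, value 177
- 1×desk lamp + 1×speaker + 3×chair + 1×jacket + 2×blender: cost 47, value 168
- 1×desk lamp + 1×speaker + 2×chair + 2×jacket + 2×blender: cost 53, value 165
Best: 177 util.

177 util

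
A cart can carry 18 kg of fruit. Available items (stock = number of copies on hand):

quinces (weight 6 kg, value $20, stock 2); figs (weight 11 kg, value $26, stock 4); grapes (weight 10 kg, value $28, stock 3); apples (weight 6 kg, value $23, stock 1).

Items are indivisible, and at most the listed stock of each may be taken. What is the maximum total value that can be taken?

Top feasible selections:
- 2×quinces + 1×apples: weight 18, value 63
- 1×grapes + 1×apples: weight 16, value 51
- 1×figs + 1×apples: weight 17, value 49
Best: $63.

$63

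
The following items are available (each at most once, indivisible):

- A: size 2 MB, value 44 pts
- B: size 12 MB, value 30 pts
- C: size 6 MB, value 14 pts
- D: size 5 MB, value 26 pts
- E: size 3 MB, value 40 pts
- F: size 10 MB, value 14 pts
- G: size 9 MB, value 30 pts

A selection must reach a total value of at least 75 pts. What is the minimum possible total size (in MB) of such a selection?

5

Subsets with value ≥ 75, sorted by total size:
- A+E: size 5, value 84
- A+D+E: size 10, value 110
Minimum size: 5 MB.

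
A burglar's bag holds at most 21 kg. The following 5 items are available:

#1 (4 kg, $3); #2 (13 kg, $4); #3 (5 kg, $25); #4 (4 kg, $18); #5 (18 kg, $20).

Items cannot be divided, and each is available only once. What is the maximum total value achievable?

$46

Check high-value combinations within 21 kg:
- #1+#3+#4: weight 4+5+4=13, value 3+25+18=46
- #3+#4: weight 5+4=9, value 25+18=43
- #2+#3: weight 13+5=18, value 4+25=29
- #1+#3: weight 4+5=9, value 3+25=28
Best: $46.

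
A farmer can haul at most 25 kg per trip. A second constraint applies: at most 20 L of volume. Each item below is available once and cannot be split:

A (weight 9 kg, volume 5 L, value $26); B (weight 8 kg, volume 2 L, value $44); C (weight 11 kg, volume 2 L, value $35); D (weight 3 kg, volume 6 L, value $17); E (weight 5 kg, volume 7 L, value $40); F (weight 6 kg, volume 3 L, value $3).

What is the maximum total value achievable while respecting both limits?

$127

Feasible sets respecting both limits:
- A+B+D+E: weight 25, volume 20, value 127
- B+C+E: weight 24, volume 11, value 119
- A+B+E: weight 22, volume 14, value 110
Best: $127.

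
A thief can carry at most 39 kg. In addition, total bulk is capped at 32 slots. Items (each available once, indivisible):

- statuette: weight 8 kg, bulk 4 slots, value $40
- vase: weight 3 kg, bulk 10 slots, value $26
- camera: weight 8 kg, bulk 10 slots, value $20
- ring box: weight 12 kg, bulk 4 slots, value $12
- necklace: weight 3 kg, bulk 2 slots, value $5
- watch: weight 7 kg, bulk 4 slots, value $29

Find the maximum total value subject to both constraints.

Feasible sets respecting both limits:
- statuette+vase+camera+ring box+watch: weight 38, bulk 32, value 127
- statuette+vase+camera+necklace+watch: weight 29, bulk 30, value 120
- statuette+vase+camera+watch: weight 26, bulk 28, value 115
Best: $127.

$127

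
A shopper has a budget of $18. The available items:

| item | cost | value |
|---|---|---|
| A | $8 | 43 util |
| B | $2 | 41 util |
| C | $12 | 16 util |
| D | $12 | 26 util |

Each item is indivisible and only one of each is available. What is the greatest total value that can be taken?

84 util

Check high-value combinations within $18:
- A+B: cost 8+2=10, value 43+41=84
- B+D: cost 2+12=14, value 41+26=67
- B+C: cost 2+12=14, value 41+16=57
- A: cost 8, value 43
Best: 84 util.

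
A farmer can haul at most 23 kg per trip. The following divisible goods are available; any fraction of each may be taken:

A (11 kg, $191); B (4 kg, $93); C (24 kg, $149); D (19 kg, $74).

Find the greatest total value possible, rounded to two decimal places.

Take in order of value per unit:
- B (93/4 per unit): all 4 → value 93, running total 93.00
- A (191/11 per unit): all 11 → value 191, running total 284.00
- C (149/24 per unit): 8 of 24 → value 8×149/24 = 49.6667, running total 333.67
Total 333.67.

333.67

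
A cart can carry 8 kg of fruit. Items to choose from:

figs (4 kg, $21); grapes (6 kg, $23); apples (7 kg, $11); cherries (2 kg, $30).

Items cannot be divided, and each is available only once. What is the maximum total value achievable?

Check high-value combinations within 8 kg:
- grapes+cherries: weight 6+2=8, value 23+30=53
- figs+cherries: weight 4+2=6, value 21+30=51
- cherries: weight 2, value 30
- grapes: weight 6, value 23
Best: $53.

$53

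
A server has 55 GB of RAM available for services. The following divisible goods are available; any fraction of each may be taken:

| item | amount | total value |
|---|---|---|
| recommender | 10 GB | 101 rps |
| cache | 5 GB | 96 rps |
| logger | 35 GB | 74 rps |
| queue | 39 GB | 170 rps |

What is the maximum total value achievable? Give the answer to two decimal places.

369.11

Take in order of value per unit:
- cache (96/5 per unit): all 5 → value 96, running total 96.00
- recommender (101/10 per unit): all 10 → value 101, running total 197.00
- queue (170/39 per unit): all 39 → value 170, running total 367.00
- logger (74/35 per unit): 1 of 35 → value 1×74/35 = 2.1143, running total 369.11
Total 369.11.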